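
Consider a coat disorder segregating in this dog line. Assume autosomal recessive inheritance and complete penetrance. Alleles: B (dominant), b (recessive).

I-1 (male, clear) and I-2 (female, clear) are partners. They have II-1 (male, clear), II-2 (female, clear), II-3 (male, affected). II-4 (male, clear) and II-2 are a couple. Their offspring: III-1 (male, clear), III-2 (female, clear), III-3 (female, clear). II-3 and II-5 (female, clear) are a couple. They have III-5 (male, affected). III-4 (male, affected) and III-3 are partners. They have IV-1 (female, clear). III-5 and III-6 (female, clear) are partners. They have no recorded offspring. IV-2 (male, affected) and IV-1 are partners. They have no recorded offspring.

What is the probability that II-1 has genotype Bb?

2/3

I-1 is clear so carries B and passed b to II-3 (bb), so I-1 is Bb.
I-2 is clear so carries B and passed b to II-3 (bb), so I-2 is Bb.
Their cross gives offspring ratios 1/4 BB : 1/2 Bb : 1/4 bb. Conditioning on II-1 being clear, P(Bb) = 1/2 / 3/4 = 2/3.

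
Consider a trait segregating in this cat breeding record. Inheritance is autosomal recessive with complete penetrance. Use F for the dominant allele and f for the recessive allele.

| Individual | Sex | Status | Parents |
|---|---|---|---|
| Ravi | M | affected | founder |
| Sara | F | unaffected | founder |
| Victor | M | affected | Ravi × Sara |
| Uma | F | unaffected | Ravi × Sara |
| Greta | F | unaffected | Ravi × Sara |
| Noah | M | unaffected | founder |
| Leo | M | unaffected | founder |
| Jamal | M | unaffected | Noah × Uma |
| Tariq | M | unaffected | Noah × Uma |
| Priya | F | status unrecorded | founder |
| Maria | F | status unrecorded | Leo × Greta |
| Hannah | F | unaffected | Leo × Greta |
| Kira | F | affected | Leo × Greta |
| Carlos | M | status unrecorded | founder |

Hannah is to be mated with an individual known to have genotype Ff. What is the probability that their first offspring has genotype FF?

Leo is unaffected so carries F and passed f to Kira (ff), so Leo is Ff.
Greta is unaffected so carries F and received f from Ravi (ff), so Greta is Ff.
Hannah is an unaffected offspring of Leo (Ff) × Greta (Ff), whose cross gives 1/4 FF : 1/2 Ff : 1/4 ff; conditioning on being unaffected, Hannah is FF with probability 1/3, Ff with probability 2/3.
Summing over parental genotype combinations, P(offspring has genotype FF) = 1/3·1/2 + 2/3·1/4 = 1/3.

1/3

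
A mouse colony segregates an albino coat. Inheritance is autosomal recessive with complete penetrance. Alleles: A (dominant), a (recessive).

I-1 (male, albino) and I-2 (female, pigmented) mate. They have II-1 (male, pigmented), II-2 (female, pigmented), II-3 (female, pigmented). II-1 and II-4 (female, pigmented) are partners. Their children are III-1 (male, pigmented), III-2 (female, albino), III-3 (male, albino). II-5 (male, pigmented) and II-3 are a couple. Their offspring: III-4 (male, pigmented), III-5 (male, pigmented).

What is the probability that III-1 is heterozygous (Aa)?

II-1 is pigmented so carries A and received a from I-1 (aa), so II-1 is Aa.
II-4 is pigmented so carries A and passed a to III-2 (aa), so II-4 is Aa.
Their cross gives offspring ratios 1/4 AA : 1/2 Aa : 1/4 aa. Conditioning on III-1 being pigmented, P(Aa) = 1/2 / 3/4 = 2/3.

2/3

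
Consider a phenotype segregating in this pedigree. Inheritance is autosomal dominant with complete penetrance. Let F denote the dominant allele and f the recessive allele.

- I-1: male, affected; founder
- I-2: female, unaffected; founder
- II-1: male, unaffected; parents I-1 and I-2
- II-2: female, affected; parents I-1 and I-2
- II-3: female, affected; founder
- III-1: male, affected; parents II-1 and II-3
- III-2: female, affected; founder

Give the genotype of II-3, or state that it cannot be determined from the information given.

cannot be determined

II-3's phenotype allows FF or Ff, and no parent or child forces a single allele at both positions; consistent genotype assignments exist with II-3 as FF or Ff.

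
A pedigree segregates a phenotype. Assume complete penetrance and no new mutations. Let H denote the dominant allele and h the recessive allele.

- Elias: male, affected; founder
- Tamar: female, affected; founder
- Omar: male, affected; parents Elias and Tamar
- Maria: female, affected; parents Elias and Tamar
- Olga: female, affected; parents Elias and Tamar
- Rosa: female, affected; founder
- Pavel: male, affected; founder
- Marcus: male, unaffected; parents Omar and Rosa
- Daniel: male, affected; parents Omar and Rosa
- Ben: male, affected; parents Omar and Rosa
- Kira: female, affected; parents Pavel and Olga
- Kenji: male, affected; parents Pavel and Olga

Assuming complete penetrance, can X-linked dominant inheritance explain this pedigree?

A consistent assignment under X-linked dominant exists: Elias X^H Y, Tamar X^H X^H, Omar X^H Y, Maria X^H X^H, Olga X^H X^H, Rosa X^H X^h, Pavel X^H Y, Marcus X^h Y, Daniel X^H Y, Ben X^H Y, Kira X^H X^H, Kenji X^H Y.
In this assignment every recorded phenotype matches its genotype and every non-founder's genotype is obtainable from its parents' genotypes, so the pedigree is consistent.

Yes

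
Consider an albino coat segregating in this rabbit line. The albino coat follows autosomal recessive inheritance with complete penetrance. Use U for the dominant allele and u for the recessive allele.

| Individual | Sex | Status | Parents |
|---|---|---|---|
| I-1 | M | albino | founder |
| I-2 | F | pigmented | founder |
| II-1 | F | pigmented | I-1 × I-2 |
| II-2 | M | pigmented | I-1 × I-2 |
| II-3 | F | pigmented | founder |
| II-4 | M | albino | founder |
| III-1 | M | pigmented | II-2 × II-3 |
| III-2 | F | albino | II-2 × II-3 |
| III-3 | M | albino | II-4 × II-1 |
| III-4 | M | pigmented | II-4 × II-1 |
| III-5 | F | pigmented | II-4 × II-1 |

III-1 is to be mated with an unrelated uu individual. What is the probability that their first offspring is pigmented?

II-2 is pigmented so carries U and received u from I-1 (uu), so II-2 is Uu.
II-3 is pigmented so carries U and passed u to III-2 (uu), so II-3 is Uu.
III-1 is a pigmented offspring of II-2 (Uu) × II-3 (Uu), whose cross gives 1/4 UU : 1/2 Uu : 1/4 uu; conditioning on being pigmented, III-1 is UU with probability 1/3, Uu with probability 2/3.
Summing over parental genotype combinations, P(offspring is pigmented) = 1/3·1 + 2/3·1/2 = 2/3.

2/3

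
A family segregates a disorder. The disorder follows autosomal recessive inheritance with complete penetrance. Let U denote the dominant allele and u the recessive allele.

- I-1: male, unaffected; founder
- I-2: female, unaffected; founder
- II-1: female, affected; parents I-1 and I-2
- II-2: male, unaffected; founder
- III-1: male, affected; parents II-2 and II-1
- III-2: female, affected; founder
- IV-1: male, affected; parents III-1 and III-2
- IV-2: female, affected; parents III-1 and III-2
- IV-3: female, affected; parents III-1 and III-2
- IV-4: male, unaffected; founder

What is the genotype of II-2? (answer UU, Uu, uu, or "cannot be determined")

Uu

From phenotype alone, II-2 is UU or Uu.
II-2 is unaffected so carries U and passed u to III-1 (uu), so II-2 is Uu.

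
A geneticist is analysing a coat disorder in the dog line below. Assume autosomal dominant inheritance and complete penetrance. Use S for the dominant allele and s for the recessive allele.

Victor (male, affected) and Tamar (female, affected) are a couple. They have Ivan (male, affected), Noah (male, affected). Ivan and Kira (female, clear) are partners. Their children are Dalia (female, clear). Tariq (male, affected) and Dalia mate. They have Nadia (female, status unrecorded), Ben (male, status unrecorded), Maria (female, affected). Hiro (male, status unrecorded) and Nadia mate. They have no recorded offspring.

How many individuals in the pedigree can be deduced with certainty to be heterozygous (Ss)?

Obligate heterozygotes: Ivan is affected so carries S and passed s to Dalia (ss), so Ivan is Ss; Maria is affected so carries S and received s from Dalia (ss), so Maria is Ss.
Every other individual is either homozygous by phenotype or has at least one consistent homozygous assignment, so the count is 2.

2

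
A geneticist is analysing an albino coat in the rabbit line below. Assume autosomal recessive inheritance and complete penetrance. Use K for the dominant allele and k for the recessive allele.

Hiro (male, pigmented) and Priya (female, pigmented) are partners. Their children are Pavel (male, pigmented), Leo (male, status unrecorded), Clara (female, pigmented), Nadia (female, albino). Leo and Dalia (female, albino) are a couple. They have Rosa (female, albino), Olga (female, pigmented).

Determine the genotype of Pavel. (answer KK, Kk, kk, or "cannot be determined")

Pavel's phenotype allows KK or Kk, and no parent or child forces a single allele at both positions; consistent genotype assignments exist with Pavel as KK or Kk.

cannot be determined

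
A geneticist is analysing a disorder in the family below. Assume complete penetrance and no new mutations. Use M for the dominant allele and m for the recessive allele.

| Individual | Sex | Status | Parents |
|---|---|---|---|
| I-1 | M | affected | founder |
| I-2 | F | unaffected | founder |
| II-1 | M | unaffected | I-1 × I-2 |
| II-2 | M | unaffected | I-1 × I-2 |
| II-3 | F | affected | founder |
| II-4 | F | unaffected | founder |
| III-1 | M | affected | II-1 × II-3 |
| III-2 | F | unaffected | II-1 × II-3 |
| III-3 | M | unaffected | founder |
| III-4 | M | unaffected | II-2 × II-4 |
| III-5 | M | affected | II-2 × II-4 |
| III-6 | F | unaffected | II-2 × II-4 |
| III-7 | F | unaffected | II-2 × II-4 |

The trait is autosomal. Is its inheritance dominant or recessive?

II-2 and II-4 are both unaffected yet have an affected child III-5. Under dominance, an affected child requires at least one affected parent, so the trait cannot be dominant.

recessive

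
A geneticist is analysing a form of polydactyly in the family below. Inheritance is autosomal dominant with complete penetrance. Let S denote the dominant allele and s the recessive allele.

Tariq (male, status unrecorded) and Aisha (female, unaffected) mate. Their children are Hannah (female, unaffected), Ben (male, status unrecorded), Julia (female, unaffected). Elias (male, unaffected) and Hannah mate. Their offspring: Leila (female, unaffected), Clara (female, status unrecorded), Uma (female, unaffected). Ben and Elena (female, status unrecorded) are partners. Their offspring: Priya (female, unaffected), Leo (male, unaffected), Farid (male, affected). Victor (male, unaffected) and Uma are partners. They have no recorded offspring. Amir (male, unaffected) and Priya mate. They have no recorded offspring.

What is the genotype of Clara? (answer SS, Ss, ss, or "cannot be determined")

ss

From phenotype alone, Clara is SS or Ss or ss.
Clara received s from Elias (ss) and received s from Hannah (ss), so Clara is ss.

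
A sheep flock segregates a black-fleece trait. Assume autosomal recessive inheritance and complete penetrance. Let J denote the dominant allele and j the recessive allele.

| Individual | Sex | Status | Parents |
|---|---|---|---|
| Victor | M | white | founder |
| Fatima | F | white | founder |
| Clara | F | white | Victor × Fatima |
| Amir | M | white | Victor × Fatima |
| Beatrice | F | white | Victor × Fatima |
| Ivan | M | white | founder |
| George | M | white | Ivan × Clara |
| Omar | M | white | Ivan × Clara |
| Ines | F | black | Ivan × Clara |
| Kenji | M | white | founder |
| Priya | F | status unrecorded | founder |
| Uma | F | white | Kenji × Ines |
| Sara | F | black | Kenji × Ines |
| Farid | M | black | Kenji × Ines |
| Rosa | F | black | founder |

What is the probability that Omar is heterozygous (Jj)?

2/3

Ivan is white so carries J and passed j to Ines (jj), so Ivan is Jj.
Clara is white so carries J and passed j to Ines (jj), so Clara is Jj.
Their cross gives offspring ratios 1/4 JJ : 1/2 Jj : 1/4 jj. Conditioning on Omar being white, P(Jj) = 1/2 / 3/4 = 2/3.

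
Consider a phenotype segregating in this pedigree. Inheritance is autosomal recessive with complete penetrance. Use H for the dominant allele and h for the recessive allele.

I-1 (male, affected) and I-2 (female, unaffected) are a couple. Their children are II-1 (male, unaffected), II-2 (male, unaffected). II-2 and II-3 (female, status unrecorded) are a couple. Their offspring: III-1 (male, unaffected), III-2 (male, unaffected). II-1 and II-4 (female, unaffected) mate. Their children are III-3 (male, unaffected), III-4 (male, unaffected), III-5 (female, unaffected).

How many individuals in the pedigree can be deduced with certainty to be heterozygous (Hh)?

Obligate heterozygotes: II-1 is unaffected so carries H and received h from I-1 (hh), so II-1 is Hh; II-2 is unaffected so carries H and received h from I-1 (hh), so II-2 is Hh.
Every other individual is either homozygous by phenotype or has at least one consistent homozygous assignment, so the count is 2.

2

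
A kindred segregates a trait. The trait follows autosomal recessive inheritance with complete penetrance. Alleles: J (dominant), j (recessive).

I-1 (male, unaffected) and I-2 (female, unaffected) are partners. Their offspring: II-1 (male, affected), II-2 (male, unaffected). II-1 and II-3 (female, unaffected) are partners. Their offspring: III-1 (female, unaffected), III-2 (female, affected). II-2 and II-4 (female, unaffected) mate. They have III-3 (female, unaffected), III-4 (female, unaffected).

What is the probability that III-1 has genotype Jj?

III-1 is unaffected so carries J and received j from II-1 (jj), so III-1 is Jj, giving P(Jj) = 1.

1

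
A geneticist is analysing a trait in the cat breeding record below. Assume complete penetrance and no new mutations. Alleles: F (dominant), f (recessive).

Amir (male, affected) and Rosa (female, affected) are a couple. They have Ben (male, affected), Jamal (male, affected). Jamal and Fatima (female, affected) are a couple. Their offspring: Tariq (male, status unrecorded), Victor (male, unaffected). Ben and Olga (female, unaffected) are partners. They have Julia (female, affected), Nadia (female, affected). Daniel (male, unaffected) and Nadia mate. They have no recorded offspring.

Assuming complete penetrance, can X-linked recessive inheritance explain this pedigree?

No

Under X-linked recessive, Victor (unaffected, male) cannot arise from Jamal (affected) × Fatima (affected).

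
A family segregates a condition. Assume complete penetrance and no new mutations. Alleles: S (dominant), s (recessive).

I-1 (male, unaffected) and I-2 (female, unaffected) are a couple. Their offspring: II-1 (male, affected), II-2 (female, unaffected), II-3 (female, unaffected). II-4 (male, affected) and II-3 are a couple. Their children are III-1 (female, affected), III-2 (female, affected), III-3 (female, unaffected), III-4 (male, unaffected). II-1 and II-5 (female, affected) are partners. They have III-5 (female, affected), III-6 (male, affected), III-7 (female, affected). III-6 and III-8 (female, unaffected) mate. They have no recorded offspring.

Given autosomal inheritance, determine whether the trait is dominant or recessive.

I-1 and I-2 are both unaffected yet have an affected child II-1. Under dominance, an affected child requires at least one affected parent, so the trait cannot be dominant.

recessive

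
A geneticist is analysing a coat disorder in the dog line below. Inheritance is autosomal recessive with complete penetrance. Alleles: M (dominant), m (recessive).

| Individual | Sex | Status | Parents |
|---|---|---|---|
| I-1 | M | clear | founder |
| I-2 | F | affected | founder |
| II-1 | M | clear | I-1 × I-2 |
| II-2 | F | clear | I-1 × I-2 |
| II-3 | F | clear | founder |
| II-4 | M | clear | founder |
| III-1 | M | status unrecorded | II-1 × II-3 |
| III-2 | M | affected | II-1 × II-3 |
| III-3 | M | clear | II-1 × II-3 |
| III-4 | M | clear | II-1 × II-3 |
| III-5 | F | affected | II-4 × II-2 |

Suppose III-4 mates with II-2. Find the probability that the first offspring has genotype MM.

II-1 is clear so carries M and received m from I-2 (mm), so II-1 is Mm.
II-3 is clear so carries M and passed m to III-2 (mm), so II-3 is Mm.
III-4 is a clear offspring of II-1 (Mm) × II-3 (Mm), whose cross gives 1/4 MM : 1/2 Mm : 1/4 mm; conditioning on being clear, III-4 is MM with probability 1/3, Mm with probability 2/3.
II-2 is clear so carries M and received m from I-2 (mm), so II-2 is Mm.
Summing over parental genotype combinations, P(offspring has genotype MM) = 1/3·1/2 + 2/3·1/4 = 1/3.

1/3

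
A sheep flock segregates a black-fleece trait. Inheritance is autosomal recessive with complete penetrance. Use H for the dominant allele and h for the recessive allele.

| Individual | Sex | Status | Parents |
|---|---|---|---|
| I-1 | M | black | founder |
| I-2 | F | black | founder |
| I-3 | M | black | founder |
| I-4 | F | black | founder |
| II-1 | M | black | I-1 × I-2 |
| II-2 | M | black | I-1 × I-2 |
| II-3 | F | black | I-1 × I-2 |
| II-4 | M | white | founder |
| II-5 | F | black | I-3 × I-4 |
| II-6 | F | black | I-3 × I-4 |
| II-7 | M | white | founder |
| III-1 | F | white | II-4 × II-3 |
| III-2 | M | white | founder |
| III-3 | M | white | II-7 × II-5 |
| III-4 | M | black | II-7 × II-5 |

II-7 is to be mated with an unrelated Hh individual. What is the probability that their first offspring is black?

1/4

II-7 is white so carries H and passed h to III-4 (hh), so II-7 is Hh.
The cross gives 1/4 HH : 1/2 Hh : 1/4 hh, so P(offspring is black) = 1/4.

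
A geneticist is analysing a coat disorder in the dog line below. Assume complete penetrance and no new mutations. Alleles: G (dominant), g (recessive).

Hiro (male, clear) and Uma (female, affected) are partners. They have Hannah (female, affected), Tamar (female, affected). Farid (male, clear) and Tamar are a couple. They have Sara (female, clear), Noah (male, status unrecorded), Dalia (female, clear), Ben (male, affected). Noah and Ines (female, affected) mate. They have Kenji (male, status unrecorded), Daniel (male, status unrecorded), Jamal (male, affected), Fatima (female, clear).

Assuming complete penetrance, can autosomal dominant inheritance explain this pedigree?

Yes

A consistent assignment under autosomal dominant exists: Hiro gg, Uma GG, Hannah Gg, Tamar Gg, Farid gg, Sara gg, Noah Gg, Dalia gg, Ben Gg, Ines Gg, Kenji GG, Daniel GG, Jamal GG, Fatima gg.
In this assignment every recorded phenotype matches its genotype and every non-founder's genotype is obtainable from its parents' genotypes, so the pedigree is consistent.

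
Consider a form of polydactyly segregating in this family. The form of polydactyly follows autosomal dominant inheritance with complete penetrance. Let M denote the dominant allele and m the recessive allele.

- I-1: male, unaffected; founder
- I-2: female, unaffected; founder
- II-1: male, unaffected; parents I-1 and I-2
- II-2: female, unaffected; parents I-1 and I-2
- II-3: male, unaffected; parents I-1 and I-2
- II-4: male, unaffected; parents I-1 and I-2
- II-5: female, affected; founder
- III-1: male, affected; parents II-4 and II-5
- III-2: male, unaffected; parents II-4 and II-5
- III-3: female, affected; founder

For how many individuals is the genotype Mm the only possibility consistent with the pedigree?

Obligate heterozygotes: II-5 is affected so carries M and passed m to III-2 (mm), so II-5 is Mm; III-1 is affected so carries M and received m from II-4 (mm), so III-1 is Mm.
Every other individual is either homozygous by phenotype or has at least one consistent homozygous assignment, so the count is 2.

2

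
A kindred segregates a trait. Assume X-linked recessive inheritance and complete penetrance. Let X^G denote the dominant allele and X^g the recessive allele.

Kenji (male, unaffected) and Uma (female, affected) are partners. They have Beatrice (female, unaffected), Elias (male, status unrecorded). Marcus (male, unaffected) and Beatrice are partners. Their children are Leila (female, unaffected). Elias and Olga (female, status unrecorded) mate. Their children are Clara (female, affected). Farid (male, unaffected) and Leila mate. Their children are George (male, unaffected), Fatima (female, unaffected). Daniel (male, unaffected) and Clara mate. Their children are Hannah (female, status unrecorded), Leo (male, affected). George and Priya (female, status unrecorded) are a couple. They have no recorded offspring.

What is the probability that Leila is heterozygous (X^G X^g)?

Marcus is unaffected, so Marcus is X^G Y.
Beatrice is unaffected so carries G and received g from Uma (X^g X^g), so Beatrice is X^G X^g.
Their cross gives offspring ratios 1/2 X^G X^G : 1/2 X^G X^g. Conditioning on Leila being unaffected, P(X^G X^g) = 1/2 / 1 = 1/2 before taking Leila's own offspring into account.
Farid is unaffected, so Farid is X^G Y.
Now use Leila's offspring. Probability of each recorded status — unaffected son George: 1/2 if Leila is X^G X^g, 1 if X^G X^G. (Fatima: equally likely either way, so uninformative.)
Bayes: P(X^G X^g) = 1/2·1/2 / (1/2·1/2 + 1/2·1) = 1/3.

1/3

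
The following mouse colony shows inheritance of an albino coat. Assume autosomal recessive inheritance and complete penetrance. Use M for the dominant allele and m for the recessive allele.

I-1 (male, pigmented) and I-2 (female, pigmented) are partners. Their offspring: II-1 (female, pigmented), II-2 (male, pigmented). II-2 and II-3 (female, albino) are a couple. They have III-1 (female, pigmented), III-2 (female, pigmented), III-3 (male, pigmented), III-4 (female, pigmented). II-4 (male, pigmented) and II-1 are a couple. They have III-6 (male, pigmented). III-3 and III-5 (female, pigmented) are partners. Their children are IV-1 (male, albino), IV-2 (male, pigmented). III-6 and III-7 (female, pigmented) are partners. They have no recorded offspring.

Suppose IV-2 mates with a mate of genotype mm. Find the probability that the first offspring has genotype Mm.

III-3 is pigmented so carries M and received m from II-3 (mm), so III-3 is Mm.
III-5 is pigmented so carries M and passed m to IV-1 (mm), so III-5 is Mm.
IV-2 is a pigmented offspring of III-3 (Mm) × III-5 (Mm), whose cross gives 1/4 MM : 1/2 Mm : 1/4 mm; conditioning on being pigmented, IV-2 is MM with probability 1/3, Mm with probability 2/3.
Summing over parental genotype combinations, P(offspring has genotype Mm) = 1/3·1 + 2/3·1/2 = 2/3.

2/3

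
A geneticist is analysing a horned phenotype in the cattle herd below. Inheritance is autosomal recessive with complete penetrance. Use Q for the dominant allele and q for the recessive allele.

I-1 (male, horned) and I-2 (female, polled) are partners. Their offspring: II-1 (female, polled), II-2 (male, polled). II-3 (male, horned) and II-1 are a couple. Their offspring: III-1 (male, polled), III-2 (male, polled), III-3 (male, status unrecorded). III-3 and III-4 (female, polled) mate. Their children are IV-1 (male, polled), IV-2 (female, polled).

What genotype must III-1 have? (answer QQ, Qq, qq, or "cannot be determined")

From phenotype alone, III-1 is QQ or Qq.
III-1 is polled so carries Q and received q from II-3 (qq), so III-1 is Qq.

Qq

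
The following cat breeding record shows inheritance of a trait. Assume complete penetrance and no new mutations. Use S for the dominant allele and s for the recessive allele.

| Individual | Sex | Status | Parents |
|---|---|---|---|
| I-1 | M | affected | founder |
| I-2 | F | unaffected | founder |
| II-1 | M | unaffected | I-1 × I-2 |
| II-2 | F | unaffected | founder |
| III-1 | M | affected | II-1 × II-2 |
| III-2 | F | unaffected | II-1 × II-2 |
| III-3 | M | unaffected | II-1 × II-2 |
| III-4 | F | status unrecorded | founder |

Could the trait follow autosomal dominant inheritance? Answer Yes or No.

No

Under autosomal dominant, III-1 (affected, male) cannot arise from II-1 (unaffected) × II-2 (unaffected).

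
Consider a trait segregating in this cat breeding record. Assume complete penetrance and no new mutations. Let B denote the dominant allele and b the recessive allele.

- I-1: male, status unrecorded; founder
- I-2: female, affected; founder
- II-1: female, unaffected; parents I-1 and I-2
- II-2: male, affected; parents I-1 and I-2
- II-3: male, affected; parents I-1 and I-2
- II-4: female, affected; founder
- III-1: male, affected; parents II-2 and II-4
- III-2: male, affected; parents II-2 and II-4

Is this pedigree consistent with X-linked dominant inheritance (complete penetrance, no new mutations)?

Yes

A consistent assignment under X-linked dominant exists: I-1 X^b Y, I-2 X^B X^b, II-1 X^b X^b, II-2 X^B Y, II-3 X^B Y, II-4 X^B X^B, III-1 X^B Y, III-2 X^B Y.
In this assignment every recorded phenotype matches its genotype and every non-founder's genotype is obtainable from its parents' genotypes, so the pedigree is consistent.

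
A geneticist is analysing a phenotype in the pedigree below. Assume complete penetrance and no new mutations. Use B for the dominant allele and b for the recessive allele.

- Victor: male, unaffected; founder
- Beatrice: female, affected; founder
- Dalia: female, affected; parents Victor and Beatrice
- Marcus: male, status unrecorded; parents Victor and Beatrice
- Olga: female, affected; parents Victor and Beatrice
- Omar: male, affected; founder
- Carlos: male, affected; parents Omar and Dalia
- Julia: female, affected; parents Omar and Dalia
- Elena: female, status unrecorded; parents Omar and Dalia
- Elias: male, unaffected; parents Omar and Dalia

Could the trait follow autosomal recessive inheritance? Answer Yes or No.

No

Under autosomal recessive, Elias (unaffected, male) cannot arise from Omar (affected) × Dalia (affected).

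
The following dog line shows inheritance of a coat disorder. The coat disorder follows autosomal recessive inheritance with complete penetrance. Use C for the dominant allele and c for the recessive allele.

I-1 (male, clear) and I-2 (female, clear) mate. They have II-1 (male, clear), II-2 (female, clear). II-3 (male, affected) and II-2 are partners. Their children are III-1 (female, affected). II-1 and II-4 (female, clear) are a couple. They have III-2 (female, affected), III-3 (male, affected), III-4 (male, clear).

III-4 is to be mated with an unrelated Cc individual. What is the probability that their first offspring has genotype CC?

1/3

II-1 is clear so carries C and passed c to III-2 (cc), so II-1 is Cc.
II-4 is clear so carries C and passed c to III-2 (cc), so II-4 is Cc.
III-4 is a clear offspring of II-1 (Cc) × II-4 (Cc), whose cross gives 1/4 CC : 1/2 Cc : 1/4 cc; conditioning on being clear, III-4 is CC with probability 1/3, Cc with probability 2/3.
Summing over parental genotype combinations, P(offspring has genotype CC) = 1/3·1/2 + 2/3·1/4 = 1/3.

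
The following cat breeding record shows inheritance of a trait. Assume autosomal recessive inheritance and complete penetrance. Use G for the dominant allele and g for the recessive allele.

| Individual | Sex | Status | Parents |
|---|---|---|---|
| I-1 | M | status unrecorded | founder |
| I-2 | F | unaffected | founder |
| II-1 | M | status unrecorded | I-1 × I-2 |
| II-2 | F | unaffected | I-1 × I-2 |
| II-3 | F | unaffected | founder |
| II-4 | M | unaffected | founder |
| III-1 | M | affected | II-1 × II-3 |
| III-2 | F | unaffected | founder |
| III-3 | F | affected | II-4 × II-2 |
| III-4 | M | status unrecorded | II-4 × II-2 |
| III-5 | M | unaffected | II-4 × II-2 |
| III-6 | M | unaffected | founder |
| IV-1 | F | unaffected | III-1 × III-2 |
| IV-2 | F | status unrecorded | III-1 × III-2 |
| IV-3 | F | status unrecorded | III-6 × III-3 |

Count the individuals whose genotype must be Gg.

Obligate heterozygotes: II-2 is unaffected so carries G and passed g to III-3 (gg), so II-2 is Gg; II-3 is unaffected so carries G and passed g to III-1 (gg), so II-3 is Gg; II-4 is unaffected so carries G and passed g to III-3 (gg), so II-4 is Gg; IV-1 is unaffected so carries G and received g from III-1 (gg), so IV-1 is Gg.
Every other individual is either homozygous by phenotype or has at least one consistent homozygous assignment, so the count is 4.

4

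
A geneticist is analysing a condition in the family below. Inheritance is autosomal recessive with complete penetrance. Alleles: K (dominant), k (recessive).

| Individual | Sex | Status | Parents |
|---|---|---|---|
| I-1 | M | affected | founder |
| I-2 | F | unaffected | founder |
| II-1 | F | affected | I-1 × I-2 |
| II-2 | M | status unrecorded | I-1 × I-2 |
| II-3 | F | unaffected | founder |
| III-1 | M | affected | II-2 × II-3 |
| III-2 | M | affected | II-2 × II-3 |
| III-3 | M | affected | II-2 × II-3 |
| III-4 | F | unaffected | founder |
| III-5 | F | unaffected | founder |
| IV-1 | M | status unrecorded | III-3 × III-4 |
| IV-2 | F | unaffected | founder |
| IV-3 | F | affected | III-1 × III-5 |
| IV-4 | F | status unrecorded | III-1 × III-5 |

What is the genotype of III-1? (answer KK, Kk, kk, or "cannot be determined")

III-1 is affected, so III-1 is kk.

kk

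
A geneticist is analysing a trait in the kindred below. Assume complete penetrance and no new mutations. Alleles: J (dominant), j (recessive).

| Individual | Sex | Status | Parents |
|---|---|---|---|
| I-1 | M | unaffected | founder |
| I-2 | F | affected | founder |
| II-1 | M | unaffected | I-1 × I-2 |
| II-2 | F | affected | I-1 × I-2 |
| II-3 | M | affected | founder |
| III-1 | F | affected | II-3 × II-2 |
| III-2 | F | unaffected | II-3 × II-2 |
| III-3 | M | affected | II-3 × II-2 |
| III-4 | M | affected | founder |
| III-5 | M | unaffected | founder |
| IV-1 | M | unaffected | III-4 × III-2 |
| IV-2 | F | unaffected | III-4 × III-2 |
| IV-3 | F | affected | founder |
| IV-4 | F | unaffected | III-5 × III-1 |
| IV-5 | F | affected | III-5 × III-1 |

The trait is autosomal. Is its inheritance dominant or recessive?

dominant

II-3 and II-2 are both affected yet have an unaffected child III-2. Under a recessive model two affected parents are homozygous and every child would be affected, so the trait cannot be recessive.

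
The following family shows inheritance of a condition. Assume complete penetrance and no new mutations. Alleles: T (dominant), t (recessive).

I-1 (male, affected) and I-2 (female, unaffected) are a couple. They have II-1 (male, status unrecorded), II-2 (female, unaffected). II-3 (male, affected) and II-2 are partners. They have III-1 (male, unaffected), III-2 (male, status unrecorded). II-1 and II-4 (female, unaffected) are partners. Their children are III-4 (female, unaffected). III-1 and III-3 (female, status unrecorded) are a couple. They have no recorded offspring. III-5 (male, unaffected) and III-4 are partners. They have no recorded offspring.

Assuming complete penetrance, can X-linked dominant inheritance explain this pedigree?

No

Under X-linked dominant, II-2 (unaffected, female) cannot arise from I-1 (affected) × I-2 (unaffected).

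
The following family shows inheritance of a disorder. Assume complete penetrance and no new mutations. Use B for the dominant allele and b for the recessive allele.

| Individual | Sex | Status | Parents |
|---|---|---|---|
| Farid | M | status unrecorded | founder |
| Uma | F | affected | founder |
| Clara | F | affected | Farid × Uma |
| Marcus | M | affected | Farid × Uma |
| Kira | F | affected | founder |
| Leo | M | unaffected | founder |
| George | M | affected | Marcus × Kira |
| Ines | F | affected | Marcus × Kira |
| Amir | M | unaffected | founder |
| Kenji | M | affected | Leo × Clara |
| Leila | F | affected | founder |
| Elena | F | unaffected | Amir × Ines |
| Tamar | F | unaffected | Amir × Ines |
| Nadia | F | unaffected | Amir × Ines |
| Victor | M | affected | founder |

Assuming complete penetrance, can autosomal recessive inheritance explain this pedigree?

Yes

A consistent assignment under autosomal recessive exists: Farid Bb, Uma bb, Clara bb, Marcus bb, Kira bb, Leo Bb, George bb, Ines bb, Amir BB, Kenji bb, Leila bb, Elena Bb, Tamar Bb, Nadia Bb, Victor bb.
In this assignment every recorded phenotype matches its genotype and every non-founder's genotype is obtainable from its parents' genotypes, so the pedigree is consistent.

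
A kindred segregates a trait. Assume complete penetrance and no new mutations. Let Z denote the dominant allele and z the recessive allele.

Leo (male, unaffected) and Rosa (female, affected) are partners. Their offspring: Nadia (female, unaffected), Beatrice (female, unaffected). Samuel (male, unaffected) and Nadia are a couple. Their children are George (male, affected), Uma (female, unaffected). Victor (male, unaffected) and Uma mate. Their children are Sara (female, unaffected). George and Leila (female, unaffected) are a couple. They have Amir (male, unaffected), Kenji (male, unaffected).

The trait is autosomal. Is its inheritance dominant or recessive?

Samuel and Nadia are both unaffected yet have an affected child George. Under dominance, an affected child requires at least one affected parent, so the trait cannot be dominant.

recessive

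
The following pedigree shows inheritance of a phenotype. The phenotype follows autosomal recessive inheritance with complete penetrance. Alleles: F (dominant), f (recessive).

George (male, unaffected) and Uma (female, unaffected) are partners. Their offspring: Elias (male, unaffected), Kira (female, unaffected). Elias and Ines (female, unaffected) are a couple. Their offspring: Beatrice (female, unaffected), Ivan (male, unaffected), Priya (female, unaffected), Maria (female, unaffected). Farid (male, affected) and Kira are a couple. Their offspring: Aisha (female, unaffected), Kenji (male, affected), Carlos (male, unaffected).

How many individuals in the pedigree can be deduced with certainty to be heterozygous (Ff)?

Obligate heterozygotes: Kira is unaffected so carries F and passed f to Kenji (ff), so Kira is Ff; Aisha is unaffected so carries F and received f from Farid (ff), so Aisha is Ff; Carlos is unaffected so carries F and received f from Farid (ff), so Carlos is Ff.
Every other individual is either homozygous by phenotype or has at least one consistent homozygous assignment, so the count is 3.

3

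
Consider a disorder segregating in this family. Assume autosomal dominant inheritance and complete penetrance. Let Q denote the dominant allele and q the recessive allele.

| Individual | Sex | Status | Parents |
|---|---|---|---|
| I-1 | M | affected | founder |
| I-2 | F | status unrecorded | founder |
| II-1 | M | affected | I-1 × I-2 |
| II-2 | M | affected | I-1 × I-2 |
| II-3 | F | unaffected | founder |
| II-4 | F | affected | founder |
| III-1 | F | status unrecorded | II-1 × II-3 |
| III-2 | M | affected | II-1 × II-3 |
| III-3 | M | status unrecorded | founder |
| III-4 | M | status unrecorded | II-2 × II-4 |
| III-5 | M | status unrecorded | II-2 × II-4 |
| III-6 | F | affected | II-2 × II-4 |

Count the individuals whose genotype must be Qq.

Obligate heterozygotes: III-2 is affected so carries Q and received q from II-3 (qq), so III-2 is Qq.
Every other individual is either homozygous by phenotype or has at least one consistent homozygous assignment, so the count is 1.

1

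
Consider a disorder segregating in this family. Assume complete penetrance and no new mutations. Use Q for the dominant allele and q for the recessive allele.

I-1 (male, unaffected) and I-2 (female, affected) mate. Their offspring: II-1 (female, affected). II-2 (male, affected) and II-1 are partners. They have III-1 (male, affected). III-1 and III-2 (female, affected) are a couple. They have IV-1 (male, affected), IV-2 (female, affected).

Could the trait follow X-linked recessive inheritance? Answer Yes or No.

No

Under X-linked recessive, II-1 (affected, female) cannot arise from I-1 (unaffected) × I-2 (affected).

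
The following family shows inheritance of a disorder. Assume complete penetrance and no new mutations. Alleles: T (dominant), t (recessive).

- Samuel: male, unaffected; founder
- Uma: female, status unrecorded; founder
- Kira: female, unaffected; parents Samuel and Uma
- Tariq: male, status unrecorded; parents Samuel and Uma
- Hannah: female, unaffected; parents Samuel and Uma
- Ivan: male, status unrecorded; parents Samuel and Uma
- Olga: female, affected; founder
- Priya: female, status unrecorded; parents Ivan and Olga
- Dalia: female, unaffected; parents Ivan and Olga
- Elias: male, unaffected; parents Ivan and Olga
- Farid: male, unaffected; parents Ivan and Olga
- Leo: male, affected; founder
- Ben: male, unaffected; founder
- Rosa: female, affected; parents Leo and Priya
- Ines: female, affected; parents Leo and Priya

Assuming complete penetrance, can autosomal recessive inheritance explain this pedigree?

A consistent assignment under autosomal recessive exists: Samuel TT, Uma TT, Kira TT, Tariq TT, Hannah TT, Ivan TT, Olga tt, Priya Tt, Dalia Tt, Elias Tt, Farid Tt, Leo tt, Ben TT, Rosa tt, Ines tt.
In this assignment every recorded phenotype matches its genotype and every non-founder's genotype is obtainable from its parents' genotypes, so the pedigree is consistent.

Yes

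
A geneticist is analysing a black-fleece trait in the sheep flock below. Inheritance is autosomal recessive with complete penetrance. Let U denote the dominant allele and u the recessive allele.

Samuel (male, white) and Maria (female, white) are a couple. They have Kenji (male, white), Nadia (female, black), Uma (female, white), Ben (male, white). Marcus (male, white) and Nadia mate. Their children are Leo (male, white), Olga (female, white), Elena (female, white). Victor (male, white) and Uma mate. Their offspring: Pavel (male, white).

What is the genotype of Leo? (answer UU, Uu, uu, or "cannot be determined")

Uu

From phenotype alone, Leo is UU or Uu.
Leo is white so carries U and received u from Nadia (uu), so Leo is Uu.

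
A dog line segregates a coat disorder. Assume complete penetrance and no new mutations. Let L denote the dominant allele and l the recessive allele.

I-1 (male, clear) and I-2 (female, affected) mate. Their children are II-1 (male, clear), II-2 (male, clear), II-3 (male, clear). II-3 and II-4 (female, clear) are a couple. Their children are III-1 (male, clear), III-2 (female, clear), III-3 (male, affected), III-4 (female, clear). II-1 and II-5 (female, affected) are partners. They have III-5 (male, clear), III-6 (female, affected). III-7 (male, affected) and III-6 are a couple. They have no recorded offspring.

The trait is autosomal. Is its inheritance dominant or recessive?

II-3 and II-4 are both clear yet have an affected child III-3. Under dominance, an affected child requires at least one affected parent, so the trait cannot be dominant.

recessive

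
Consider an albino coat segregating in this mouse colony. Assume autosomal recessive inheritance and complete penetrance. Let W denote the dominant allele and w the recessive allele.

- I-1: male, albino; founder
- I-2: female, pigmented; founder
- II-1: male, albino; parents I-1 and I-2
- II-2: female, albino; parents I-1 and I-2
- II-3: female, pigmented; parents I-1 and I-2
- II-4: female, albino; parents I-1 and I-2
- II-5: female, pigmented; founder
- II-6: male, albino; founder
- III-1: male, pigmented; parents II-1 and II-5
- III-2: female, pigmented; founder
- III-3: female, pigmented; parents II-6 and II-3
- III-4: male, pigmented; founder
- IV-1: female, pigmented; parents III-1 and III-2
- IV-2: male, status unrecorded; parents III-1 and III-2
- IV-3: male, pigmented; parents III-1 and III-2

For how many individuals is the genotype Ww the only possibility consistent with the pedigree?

4

Obligate heterozygotes: I-2 is pigmented so carries W and passed w to II-1 (ww), so I-2 is Ww; II-3 is pigmented so carries W and received w from I-1 (ww), so II-3 is Ww; III-1 is pigmented so carries W and received w from II-1 (ww), so III-1 is Ww; III-3 is pigmented so carries W and received w from II-6 (ww), so III-3 is Ww.
Every other individual is either homozygous by phenotype or has at least one consistent homozygous assignment, so the count is 4.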